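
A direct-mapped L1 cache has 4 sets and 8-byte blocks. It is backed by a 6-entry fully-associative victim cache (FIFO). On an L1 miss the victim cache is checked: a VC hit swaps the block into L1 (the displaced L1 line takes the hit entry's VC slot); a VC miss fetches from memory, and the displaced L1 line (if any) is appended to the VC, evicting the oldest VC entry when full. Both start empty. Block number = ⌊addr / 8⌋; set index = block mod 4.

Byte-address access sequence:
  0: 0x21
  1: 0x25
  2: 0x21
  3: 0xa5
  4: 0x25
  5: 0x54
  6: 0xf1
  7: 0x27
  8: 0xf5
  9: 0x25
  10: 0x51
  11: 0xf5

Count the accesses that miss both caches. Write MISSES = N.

MISSES = 4

#0 0x21→b4/s0 MISS; vc=[]
#1 0x25→b4/s0 L1-HIT; vc=[]
#2 0x21→b4/s0 L1-HIT; vc=[]
#3 0xa5→b20/s0 MISS; vc=[4]
#4 0x25→b4/s0 VC-HIT; vc=[20]
#5 0x54→b10/s2 MISS; vc=[20]
#6 0xf1→b30/s2 MISS; vc=[20,10]
#7 0x27→b4/s0 L1-HIT; vc=[20,10]
#8 0xf5→b30/s2 L1-HIT; vc=[20,10]
#9 0x25→b4/s0 L1-HIT; vc=[20,10]
#10 0x51→b10/s2 VC-HIT; vc=[20,30]
#11 0xf5→b30/s2 VC-HIT; vc=[20,10]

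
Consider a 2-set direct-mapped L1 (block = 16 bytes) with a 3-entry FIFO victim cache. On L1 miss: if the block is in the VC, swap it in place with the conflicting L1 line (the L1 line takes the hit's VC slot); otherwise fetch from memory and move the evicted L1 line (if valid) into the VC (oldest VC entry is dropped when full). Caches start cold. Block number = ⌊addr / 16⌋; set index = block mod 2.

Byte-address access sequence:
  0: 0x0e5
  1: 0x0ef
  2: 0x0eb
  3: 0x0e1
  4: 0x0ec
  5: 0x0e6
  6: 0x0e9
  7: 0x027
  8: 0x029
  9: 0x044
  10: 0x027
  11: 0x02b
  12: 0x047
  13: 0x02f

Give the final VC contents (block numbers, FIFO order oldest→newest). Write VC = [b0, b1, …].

VC = [14, 4]

  [0] addr=0xe5 blk=14 s=0: MISS | VC []
  [1] addr=0xef blk=14 s=0: L1-HIT | VC []
  [2] addr=0xeb blk=14 s=0: L1-HIT | VC []
  [3] addr=0xe1 blk=14 s=0: L1-HIT | VC []
  [4] addr=0xec blk=14 s=0: L1-HIT | VC []
  [5] addr=0xe6 blk=14 s=0: L1-HIT | VC []
  [6] addr=0xe9 blk=14 s=0: L1-HIT | VC []
  [7] addr=0x27 blk=2 s=0: MISS | VC [14]
  [8] addr=0x29 blk=2 s=0: L1-HIT | VC [14]
  [9] addr=0x44 blk=4 s=0: MISS | VC [14, 2]
  [10] addr=0x27 blk=2 s=0: VC-HIT | VC [14, 4]
  [11] addr=0x2b blk=2 s=0: L1-HIT | VC [14, 4]
  [12] addr=0x47 blk=4 s=0: VC-HIT | VC [14, 2]
  [13] addr=0x2f blk=2 s=0: VC-HIT | VC [14, 4]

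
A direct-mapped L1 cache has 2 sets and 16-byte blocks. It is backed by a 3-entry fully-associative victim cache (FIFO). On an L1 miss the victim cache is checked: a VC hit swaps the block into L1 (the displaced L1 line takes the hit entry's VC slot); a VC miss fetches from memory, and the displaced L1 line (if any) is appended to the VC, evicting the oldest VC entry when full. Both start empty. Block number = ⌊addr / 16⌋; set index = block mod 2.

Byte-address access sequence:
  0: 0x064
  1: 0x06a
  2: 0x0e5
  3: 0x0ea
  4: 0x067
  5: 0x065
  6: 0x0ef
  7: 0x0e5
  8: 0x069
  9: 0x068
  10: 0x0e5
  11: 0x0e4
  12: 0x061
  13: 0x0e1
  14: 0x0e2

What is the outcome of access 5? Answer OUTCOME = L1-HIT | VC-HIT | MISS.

OUTCOME = L1-HIT

#0 0x64→b6/s0 MISS; vc=[]
#1 0x6a→b6/s0 L1-HIT; vc=[]
#2 0xe5→b14/s0 MISS; vc=[6]
#3 0xea→b14/s0 L1-HIT; vc=[6]
#4 0x67→b6/s0 VC-HIT; vc=[14]
#5 0x65→b6/s0 L1-HIT; vc=[14]
#6 0xef→b14/s0 VC-HIT; vc=[6]
#7 0xe5→b14/s0 L1-HIT; vc=[6]
#8 0x69→b6/s0 VC-HIT; vc=[14]
#9 0x68→b6/s0 L1-HIT; vc=[14]
#10 0xe5→b14/s0 VC-HIT; vc=[6]
#11 0xe4→b14/s0 L1-HIT; vc=[6]
#12 0x61→b6/s0 VC-HIT; vc=[14]
#13 0xe1→b14/s0 VC-HIT; vc=[6]
#14 0xe2→b14/s0 L1-HIT; vc=[6]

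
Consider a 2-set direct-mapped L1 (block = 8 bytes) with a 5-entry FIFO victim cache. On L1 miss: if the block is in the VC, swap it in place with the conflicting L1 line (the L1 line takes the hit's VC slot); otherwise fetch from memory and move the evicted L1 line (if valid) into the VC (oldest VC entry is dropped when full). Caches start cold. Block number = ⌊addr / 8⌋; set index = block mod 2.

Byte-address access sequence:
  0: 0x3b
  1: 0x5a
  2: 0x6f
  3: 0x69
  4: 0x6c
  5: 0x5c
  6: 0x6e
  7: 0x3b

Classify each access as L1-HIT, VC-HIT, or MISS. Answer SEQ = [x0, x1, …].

SEQ = [MISS, MISS, MISS, L1-HIT, L1-HIT, VC-HIT, VC-HIT, VC-HIT]

0: 0x3b (blk 7, set 1) → MISS  vc=[]
1: 0x5a (blk 11, set 1) → MISS  vc=[7]
2: 0x6f (blk 13, set 1) → MISS  vc=[7, 11]
3: 0x69 (blk 13, set 1) → L1-HIT  vc=[7, 11]
4: 0x6c (blk 13, set 1) → L1-HIT  vc=[7, 11]
5: 0x5c (blk 11, set 1) → VC-HIT  vc=[7, 13]
6: 0x6e (blk 13, set 1) → VC-HIT  vc=[7, 11]
7: 0x3b (blk 7, set 1) → VC-HIT  vc=[13, 11]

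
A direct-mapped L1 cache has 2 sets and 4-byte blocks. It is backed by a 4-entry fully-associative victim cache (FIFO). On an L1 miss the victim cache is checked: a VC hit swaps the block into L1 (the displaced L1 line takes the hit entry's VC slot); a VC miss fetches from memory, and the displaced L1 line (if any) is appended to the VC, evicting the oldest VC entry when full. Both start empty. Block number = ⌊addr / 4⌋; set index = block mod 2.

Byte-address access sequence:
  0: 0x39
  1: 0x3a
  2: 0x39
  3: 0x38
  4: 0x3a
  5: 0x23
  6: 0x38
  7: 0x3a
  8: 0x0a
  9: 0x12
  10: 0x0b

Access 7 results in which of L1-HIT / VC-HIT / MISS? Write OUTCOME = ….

OUTCOME = L1-HIT

#0 0x39→b14/s0 MISS; vc=[]
#1 0x3a→b14/s0 L1-HIT; vc=[]
#2 0x39→b14/s0 L1-HIT; vc=[]
#3 0x38→b14/s0 L1-HIT; vc=[]
#4 0x3a→b14/s0 L1-HIT; vc=[]
#5 0x23→b8/s0 MISS; vc=[14]
#6 0x38→b14/s0 VC-HIT; vc=[8]
#7 0x3a→b14/s0 L1-HIT; vc=[8]
#8 0xa→b2/s0 MISS; vc=[8,14]
#9 0x12→b4/s0 MISS; vc=[8,14,2]
#10 0xb→b2/s0 VC-HIT; vc=[8,14,4]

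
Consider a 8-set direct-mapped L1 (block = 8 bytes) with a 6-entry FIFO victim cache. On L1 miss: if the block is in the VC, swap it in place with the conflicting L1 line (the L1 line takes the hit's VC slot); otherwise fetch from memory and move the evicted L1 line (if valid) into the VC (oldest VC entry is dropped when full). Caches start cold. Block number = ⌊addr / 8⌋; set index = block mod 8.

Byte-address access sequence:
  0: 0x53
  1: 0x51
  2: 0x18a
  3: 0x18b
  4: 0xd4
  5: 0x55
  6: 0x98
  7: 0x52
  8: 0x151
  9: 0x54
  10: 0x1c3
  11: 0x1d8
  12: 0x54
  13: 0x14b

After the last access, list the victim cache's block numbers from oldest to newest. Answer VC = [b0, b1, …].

#0 0x53→b10/s2 MISS; vc=[]
#1 0x51→b10/s2 L1-HIT; vc=[]
#2 0x18a→b49/s1 MISS; vc=[]
#3 0x18b→b49/s1 L1-HIT; vc=[]
#4 0xd4→b26/s2 MISS; vc=[10]
#5 0x55→b10/s2 VC-HIT; vc=[26]
#6 0x98→b19/s3 MISS; vc=[26]
#7 0x52→b10/s2 L1-HIT; vc=[26]
#8 0x151→b42/s2 MISS; vc=[26,10]
#9 0x54→b10/s2 VC-HIT; vc=[26,42]
#10 0x1c3→b56/s0 MISS; vc=[26,42]
#11 0x1d8→b59/s3 MISS; vc=[26,42,19]
#12 0x54→b10/s2 L1-HIT; vc=[26,42,19]
#13 0x14b→b41/s1 MISS; vc=[26,42,19,49]

VC = [26, 42, 19, 49]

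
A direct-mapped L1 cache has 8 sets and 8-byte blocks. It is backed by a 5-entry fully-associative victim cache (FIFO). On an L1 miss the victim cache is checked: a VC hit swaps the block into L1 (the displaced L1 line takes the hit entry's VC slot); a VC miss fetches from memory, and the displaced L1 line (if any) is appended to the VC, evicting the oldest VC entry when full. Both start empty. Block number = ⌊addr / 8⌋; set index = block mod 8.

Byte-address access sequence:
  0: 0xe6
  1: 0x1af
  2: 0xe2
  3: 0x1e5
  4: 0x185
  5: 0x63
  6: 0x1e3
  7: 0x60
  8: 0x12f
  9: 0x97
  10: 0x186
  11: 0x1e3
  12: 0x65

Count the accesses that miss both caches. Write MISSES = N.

  [0] addr=0xe6 blk=28 s=4: MISS | VC []
  [1] addr=0x1af blk=53 s=5: MISS | VC []
  [2] addr=0xe2 blk=28 s=4: L1-HIT | VC []
  [3] addr=0x1e5 blk=60 s=4: MISS | VC [28]
  [4] addr=0x185 blk=48 s=0: MISS | VC [28]
  [5] addr=0x63 blk=12 s=4: MISS | VC [28, 60]
  [6] addr=0x1e3 blk=60 s=4: VC-HIT | VC [28, 12]
  [7] addr=0x60 blk=12 s=4: VC-HIT | VC [28, 60]
  [8] addr=0x12f blk=37 s=5: MISS | VC [28, 60, 53]
  [9] addr=0x97 blk=18 s=2: MISS | VC [28, 60, 53]
  [10] addr=0x186 blk=48 s=0: L1-HIT | VC [28, 60, 53]
  [11] addr=0x1e3 blk=60 s=4: VC-HIT | VC [28, 12, 53]
  [12] addr=0x65 blk=12 s=4: VC-HIT | VC [28, 60, 53]

MISSES = 7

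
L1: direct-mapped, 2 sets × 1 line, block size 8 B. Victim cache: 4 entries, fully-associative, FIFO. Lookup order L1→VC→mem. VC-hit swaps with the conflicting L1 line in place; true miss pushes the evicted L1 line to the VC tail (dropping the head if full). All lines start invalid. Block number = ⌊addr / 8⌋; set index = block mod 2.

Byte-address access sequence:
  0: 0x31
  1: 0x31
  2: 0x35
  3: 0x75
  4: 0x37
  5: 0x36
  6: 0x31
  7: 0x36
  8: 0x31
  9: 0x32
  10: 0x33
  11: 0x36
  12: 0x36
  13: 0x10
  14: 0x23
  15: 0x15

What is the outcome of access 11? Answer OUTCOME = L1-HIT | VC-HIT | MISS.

OUTCOME = L1-HIT

0: 0x31 (blk 6, set 0) → MISS  vc=[]
1: 0x31 (blk 6, set 0) → L1-HIT  vc=[]
2: 0x35 (blk 6, set 0) → L1-HIT  vc=[]
3: 0x75 (blk 14, set 0) → MISS  vc=[6]
4: 0x37 (blk 6, set 0) → VC-HIT  vc=[14]
5: 0x36 (blk 6, set 0) → L1-HIT  vc=[14]
6: 0x31 (blk 6, set 0) → L1-HIT  vc=[14]
7: 0x36 (blk 6, set 0) → L1-HIT  vc=[14]
8: 0x31 (blk 6, set 0) → L1-HIT  vc=[14]
9: 0x32 (blk 6, set 0) → L1-HIT  vc=[14]
10: 0x33 (blk 6, set 0) → L1-HIT  vc=[14]
11: 0x36 (blk 6, set 0) → L1-HIT  vc=[14]
12: 0x36 (blk 6, set 0) → L1-HIT  vc=[14]
13: 0x10 (blk 2, set 0) → MISS  vc=[14, 6]
14: 0x23 (blk 4, set 0) → MISS  vc=[14, 6, 2]
15: 0x15 (blk 2, set 0) → VC-HIT  vc=[14, 6, 4]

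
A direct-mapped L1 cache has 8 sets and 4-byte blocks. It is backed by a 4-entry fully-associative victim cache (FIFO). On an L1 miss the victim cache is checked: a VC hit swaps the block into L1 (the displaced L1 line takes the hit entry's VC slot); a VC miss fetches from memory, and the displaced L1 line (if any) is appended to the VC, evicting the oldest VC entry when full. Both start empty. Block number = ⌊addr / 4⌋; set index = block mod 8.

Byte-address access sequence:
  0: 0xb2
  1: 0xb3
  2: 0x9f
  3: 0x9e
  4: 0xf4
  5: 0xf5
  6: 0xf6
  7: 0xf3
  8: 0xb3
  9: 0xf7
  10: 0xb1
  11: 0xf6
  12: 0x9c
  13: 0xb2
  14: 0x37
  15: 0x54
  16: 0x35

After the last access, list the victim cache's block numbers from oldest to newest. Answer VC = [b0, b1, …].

VC = [60, 61, 21]

#0 0xb2→b44/s4 MISS; vc=[]
#1 0xb3→b44/s4 L1-HIT; vc=[]
#2 0x9f→b39/s7 MISS; vc=[]
#3 0x9e→b39/s7 L1-HIT; vc=[]
#4 0xf4→b61/s5 MISS; vc=[]
#5 0xf5→b61/s5 L1-HIT; vc=[]
#6 0xf6→b61/s5 L1-HIT; vc=[]
#7 0xf3→b60/s4 MISS; vc=[44]
#8 0xb3→b44/s4 VC-HIT; vc=[60]
#9 0xf7→b61/s5 L1-HIT; vc=[60]
#10 0xb1→b44/s4 L1-HIT; vc=[60]
#11 0xf6→b61/s5 L1-HIT; vc=[60]
#12 0x9c→b39/s7 L1-HIT; vc=[60]
#13 0xb2→b44/s4 L1-HIT; vc=[60]
#14 0x37→b13/s5 MISS; vc=[60,61]
#15 0x54→b21/s5 MISS; vc=[60,61,13]
#16 0x35→b13/s5 VC-HIT; vc=[60,61,21]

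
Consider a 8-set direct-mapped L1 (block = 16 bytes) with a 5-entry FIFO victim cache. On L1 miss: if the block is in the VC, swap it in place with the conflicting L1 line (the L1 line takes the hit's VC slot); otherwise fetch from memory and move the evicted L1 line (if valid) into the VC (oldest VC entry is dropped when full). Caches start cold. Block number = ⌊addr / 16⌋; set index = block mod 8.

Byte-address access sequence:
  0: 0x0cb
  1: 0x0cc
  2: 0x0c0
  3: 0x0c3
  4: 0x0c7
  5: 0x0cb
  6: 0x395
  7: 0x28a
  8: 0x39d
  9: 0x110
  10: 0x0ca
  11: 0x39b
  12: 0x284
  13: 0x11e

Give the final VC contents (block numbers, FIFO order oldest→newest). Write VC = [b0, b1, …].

0: 0xcb (blk 12, set 4) → MISS  vc=[]
1: 0xcc (blk 12, set 4) → L1-HIT  vc=[]
2: 0xc0 (blk 12, set 4) → L1-HIT  vc=[]
3: 0xc3 (blk 12, set 4) → L1-HIT  vc=[]
4: 0xc7 (blk 12, set 4) → L1-HIT  vc=[]
5: 0xcb (blk 12, set 4) → L1-HIT  vc=[]
6: 0x395 (blk 57, set 1) → MISS  vc=[]
7: 0x28a (blk 40, set 0) → MISS  vc=[]
8: 0x39d (blk 57, set 1) → L1-HIT  vc=[]
9: 0x110 (blk 17, set 1) → MISS  vc=[57]
10: 0xca (blk 12, set 4) → L1-HIT  vc=[57]
11: 0x39b (blk 57, set 1) → VC-HIT  vc=[17]
12: 0x284 (blk 40, set 0) → L1-HIT  vc=[17]
13: 0x11e (blk 17, set 1) → VC-HIT  vc=[57]

VC = [57]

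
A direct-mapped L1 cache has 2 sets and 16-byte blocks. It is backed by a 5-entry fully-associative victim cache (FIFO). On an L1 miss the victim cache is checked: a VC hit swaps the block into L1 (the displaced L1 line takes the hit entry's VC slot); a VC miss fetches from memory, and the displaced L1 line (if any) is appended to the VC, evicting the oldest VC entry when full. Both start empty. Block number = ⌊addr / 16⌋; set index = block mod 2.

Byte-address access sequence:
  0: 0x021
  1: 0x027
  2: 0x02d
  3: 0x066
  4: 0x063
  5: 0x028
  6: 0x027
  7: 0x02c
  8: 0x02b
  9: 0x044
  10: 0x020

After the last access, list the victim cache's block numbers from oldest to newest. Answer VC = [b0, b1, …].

#0 0x21→b2/s0 MISS; vc=[]
#1 0x27→b2/s0 L1-HIT; vc=[]
#2 0x2d→b2/s0 L1-HIT; vc=[]
#3 0x66→b6/s0 MISS; vc=[2]
#4 0x63→b6/s0 L1-HIT; vc=[2]
#5 0x28→b2/s0 VC-HIT; vc=[6]
#6 0x27→b2/s0 L1-HIT; vc=[6]
#7 0x2c→b2/s0 L1-HIT; vc=[6]
#8 0x2b→b2/s0 L1-HIT; vc=[6]
#9 0x44→b4/s0 MISS; vc=[6,2]
#10 0x20→b2/s0 VC-HIT; vc=[6,4]

VC = [6, 4]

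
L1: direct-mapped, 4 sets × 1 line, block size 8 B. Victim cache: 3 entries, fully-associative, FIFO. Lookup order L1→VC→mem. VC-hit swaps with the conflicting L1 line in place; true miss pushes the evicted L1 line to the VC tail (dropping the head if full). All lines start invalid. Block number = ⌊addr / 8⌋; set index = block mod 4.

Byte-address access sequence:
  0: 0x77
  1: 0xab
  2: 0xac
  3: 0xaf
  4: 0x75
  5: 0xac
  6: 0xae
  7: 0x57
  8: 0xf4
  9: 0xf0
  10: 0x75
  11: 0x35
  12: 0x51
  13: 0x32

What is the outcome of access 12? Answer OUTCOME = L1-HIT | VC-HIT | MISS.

  [0] addr=0x77 blk=14 s=2: MISS | VC []
  [1] addr=0xab blk=21 s=1: MISS | VC []
  [2] addr=0xac blk=21 s=1: L1-HIT | VC []
  [3] addr=0xaf blk=21 s=1: L1-HIT | VC []
  [4] addr=0x75 blk=14 s=2: L1-HIT | VC []
  [5] addr=0xac blk=21 s=1: L1-HIT | VC []
  [6] addr=0xae blk=21 s=1: L1-HIT | VC []
  [7] addr=0x57 blk=10 s=2: MISS | VC [14]
  [8] addr=0xf4 blk=30 s=2: MISS | VC [14, 10]
  [9] addr=0xf0 blk=30 s=2: L1-HIT | VC [14, 10]
  [10] addr=0x75 blk=14 s=2: VC-HIT | VC [30, 10]
  [11] addr=0x35 blk=6 s=2: MISS | VC [30, 10, 14]
  [12] addr=0x51 blk=10 s=2: VC-HIT | VC [30, 6, 14]
  [13] addr=0x32 blk=6 s=2: VC-HIT | VC [30, 10, 14]

OUTCOME = VC-HIT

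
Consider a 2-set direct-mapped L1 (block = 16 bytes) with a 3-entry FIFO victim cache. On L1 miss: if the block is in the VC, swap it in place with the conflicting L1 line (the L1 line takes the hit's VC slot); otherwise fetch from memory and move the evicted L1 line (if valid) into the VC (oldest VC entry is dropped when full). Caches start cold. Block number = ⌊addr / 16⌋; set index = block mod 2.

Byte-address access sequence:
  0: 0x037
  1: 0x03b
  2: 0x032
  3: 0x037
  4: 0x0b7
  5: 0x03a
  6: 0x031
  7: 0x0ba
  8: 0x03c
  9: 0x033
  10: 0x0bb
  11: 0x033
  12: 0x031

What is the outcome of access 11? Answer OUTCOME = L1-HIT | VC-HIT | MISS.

OUTCOME = VC-HIT

  [0] addr=0x37 blk=3 s=1: MISS | VC []
  [1] addr=0x3b blk=3 s=1: L1-HIT | VC []
  [2] addr=0x32 blk=3 s=1: L1-HIT | VC []
  [3] addr=0x37 blk=3 s=1: L1-HIT | VC []
  [4] addr=0xb7 blk=11 s=1: MISS | VC [3]
  [5] addr=0x3a blk=3 s=1: VC-HIT | VC [11]
  [6] addr=0x31 blk=3 s=1: L1-HIT | VC [11]
  [7] addr=0xba blk=11 s=1: VC-HIT | VC [3]
  [8] addr=0x3c blk=3 s=1: VC-HIT | VC [11]
  [9] addr=0x33 blk=3 s=1: L1-HIT | VC [11]
  [10] addr=0xbb blk=11 s=1: VC-HIT | VC [3]
  [11] addr=0x33 blk=3 s=1: VC-HIT | VC [11]
  [12] addr=0x31 blk=3 s=1: L1-HIT | VC [11]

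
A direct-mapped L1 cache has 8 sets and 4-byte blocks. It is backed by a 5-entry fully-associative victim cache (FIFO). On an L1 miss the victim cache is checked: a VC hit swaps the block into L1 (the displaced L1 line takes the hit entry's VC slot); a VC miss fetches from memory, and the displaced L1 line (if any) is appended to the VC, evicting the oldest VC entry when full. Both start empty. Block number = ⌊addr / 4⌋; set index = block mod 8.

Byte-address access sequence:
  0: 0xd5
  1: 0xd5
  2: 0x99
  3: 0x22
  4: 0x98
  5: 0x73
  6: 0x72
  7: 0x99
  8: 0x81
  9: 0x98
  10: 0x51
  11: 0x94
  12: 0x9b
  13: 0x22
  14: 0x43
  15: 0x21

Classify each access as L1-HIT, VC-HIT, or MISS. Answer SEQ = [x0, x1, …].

0: 0xd5 (blk 53, set 5) → MISS  vc=[]
1: 0xd5 (blk 53, set 5) → L1-HIT  vc=[]
2: 0x99 (blk 38, set 6) → MISS  vc=[]
3: 0x22 (blk 8, set 0) → MISS  vc=[]
4: 0x98 (blk 38, set 6) → L1-HIT  vc=[]
5: 0x73 (blk 28, set 4) → MISS  vc=[]
6: 0x72 (blk 28, set 4) → L1-HIT  vc=[]
7: 0x99 (blk 38, set 6) → L1-HIT  vc=[]
8: 0x81 (blk 32, set 0) → MISS  vc=[8]
9: 0x98 (blk 38, set 6) → L1-HIT  vc=[8]
10: 0x51 (blk 20, set 4) → MISS  vc=[8, 28]
11: 0x94 (blk 37, set 5) → MISS  vc=[8, 28, 53]
12: 0x9b (blk 38, set 6) → L1-HIT  vc=[8, 28, 53]
13: 0x22 (blk 8, set 0) → VC-HIT  vc=[32, 28, 53]
14: 0x43 (blk 16, set 0) → MISS  vc=[32, 28, 53, 8]
15: 0x21 (blk 8, set 0) → VC-HIT  vc=[32, 28, 53, 16]

SEQ = [MISS, L1-HIT, MISS, MISS, L1-HIT, MISS, L1-HIT, L1-HIT, MISS, L1-HIT, MISS, MISS, L1-HIT, VC-HIT, MISS, VC-HIT]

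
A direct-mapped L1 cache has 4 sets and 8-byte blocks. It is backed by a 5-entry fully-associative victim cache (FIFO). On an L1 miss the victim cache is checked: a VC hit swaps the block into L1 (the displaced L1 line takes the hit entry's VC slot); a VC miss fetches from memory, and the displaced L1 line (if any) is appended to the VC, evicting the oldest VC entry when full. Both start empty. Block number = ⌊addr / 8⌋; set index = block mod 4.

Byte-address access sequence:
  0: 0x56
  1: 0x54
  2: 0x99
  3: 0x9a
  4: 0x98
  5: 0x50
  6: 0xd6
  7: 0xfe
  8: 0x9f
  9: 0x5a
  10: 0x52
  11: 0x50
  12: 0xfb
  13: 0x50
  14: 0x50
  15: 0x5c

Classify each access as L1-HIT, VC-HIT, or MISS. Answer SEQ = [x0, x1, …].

SEQ = [MISS, L1-HIT, MISS, L1-HIT, L1-HIT, L1-HIT, MISS, MISS, VC-HIT, MISS, VC-HIT, L1-HIT, VC-HIT, L1-HIT, L1-HIT, VC-HIT]

0: 0x56 (blk 10, set 2) → MISS  vc=[]
1: 0x54 (blk 10, set 2) → L1-HIT  vc=[]
2: 0x99 (blk 19, set 3) → MISS  vc=[]
3: 0x9a (blk 19, set 3) → L1-HIT  vc=[]
4: 0x98 (blk 19, set 3) → L1-HIT  vc=[]
5: 0x50 (blk 10, set 2) → L1-HIT  vc=[]
6: 0xd6 (blk 26, set 2) → MISS  vc=[10]
7: 0xfe (blk 31, set 3) → MISS  vc=[10, 19]
8: 0x9f (blk 19, set 3) → VC-HIT  vc=[10, 31]
9: 0x5a (blk 11, set 3) → MISS  vc=[10, 31, 19]
10: 0x52 (blk 10, set 2) → VC-HIT  vc=[26, 31, 19]
11: 0x50 (blk 10, set 2) → L1-HIT  vc=[26, 31, 19]
12: 0xfb (blk 31, set 3) → VC-HIT  vc=[26, 11, 19]
13: 0x50 (blk 10, set 2) → L1-HIT  vc=[26, 11, 19]
14: 0x50 (blk 10, set 2) → L1-HIT  vc=[26, 11, 19]
15: 0x5c (blk 11, set 3) → VC-HIT  vc=[26, 31, 19]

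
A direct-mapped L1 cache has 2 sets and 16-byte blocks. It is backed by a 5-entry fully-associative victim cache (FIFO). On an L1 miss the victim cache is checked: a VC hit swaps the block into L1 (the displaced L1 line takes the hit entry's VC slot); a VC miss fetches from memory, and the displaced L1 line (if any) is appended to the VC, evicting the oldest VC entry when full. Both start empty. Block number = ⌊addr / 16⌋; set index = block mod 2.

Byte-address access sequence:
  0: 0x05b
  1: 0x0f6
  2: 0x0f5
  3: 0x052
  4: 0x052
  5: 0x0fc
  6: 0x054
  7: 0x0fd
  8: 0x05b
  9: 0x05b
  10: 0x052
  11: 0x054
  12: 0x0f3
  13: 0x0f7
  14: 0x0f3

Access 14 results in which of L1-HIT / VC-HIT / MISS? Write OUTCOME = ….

OUTCOME = L1-HIT

0: 0x5b (blk 5, set 1) → MISS  vc=[]
1: 0xf6 (blk 15, set 1) → MISS  vc=[5]
2: 0xf5 (blk 15, set 1) → L1-HIT  vc=[5]
3: 0x52 (blk 5, set 1) → VC-HIT  vc=[15]
4: 0x52 (blk 5, set 1) → L1-HIT  vc=[15]
5: 0xfc (blk 15, set 1) → VC-HIT  vc=[5]
6: 0x54 (blk 5, set 1) → VC-HIT  vc=[15]
7: 0xfd (blk 15, set 1) → VC-HIT  vc=[5]
8: 0x5b (blk 5, set 1) → VC-HIT  vc=[15]
9: 0x5b (blk 5, set 1) → L1-HIT  vc=[15]
10: 0x52 (blk 5, set 1) → L1-HIT  vc=[15]
11: 0x54 (blk 5, set 1) → L1-HIT  vc=[15]
12: 0xf3 (blk 15, set 1) → VC-HIT  vc=[5]
13: 0xf7 (blk 15, set 1) → L1-HIT  vc=[5]
14: 0xf3 (blk 15, set 1) → L1-HIT  vc=[5]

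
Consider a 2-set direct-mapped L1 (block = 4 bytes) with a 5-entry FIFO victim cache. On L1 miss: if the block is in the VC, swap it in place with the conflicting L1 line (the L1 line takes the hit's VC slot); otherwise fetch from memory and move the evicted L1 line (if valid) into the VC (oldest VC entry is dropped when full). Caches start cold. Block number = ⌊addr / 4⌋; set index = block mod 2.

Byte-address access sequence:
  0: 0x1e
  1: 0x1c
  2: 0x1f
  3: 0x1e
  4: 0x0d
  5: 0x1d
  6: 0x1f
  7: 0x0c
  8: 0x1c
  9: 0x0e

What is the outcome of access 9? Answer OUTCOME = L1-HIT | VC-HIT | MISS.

OUTCOME = VC-HIT

  [0] addr=0x1e blk=7 s=1: MISS | VC []
  [1] addr=0x1c blk=7 s=1: L1-HIT | VC []
  [2] addr=0x1f blk=7 s=1: L1-HIT | VC []
  [3] addr=0x1e blk=7 s=1: L1-HIT | VC []
  [4] addr=0xd blk=3 s=1: MISS | VC [7]
  [5] addr=0x1d blk=7 s=1: VC-HIT | VC [3]
  [6] addr=0x1f blk=7 s=1: L1-HIT | VC [3]
  [7] addr=0xc blk=3 s=1: VC-HIT | VC [7]
  [8] addr=0x1c blk=7 s=1: VC-HIT | VC [3]
  [9] addr=0xe blk=3 s=1: VC-HIT | VC [7]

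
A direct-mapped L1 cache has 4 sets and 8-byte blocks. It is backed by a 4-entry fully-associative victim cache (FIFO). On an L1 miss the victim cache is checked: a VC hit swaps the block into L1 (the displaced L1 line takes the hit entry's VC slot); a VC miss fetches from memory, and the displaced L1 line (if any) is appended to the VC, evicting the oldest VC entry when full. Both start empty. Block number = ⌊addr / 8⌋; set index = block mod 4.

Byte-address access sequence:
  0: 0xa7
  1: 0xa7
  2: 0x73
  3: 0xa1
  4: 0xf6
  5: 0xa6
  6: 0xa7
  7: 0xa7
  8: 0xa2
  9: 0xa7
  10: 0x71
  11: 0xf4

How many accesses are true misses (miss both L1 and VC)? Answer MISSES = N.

MISSES = 3

#0 0xa7→b20/s0 MISS; vc=[]
#1 0xa7→b20/s0 L1-HIT; vc=[]
#2 0x73→b14/s2 MISS; vc=[]
#3 0xa1→b20/s0 L1-HIT; vc=[]
#4 0xf6→b30/s2 MISS; vc=[14]
#5 0xa6→b20/s0 L1-HIT; vc=[14]
#6 0xa7→b20/s0 L1-HIT; vc=[14]
#7 0xa7→b20/s0 L1-HIT; vc=[14]
#8 0xa2→b20/s0 L1-HIT; vc=[14]
#9 0xa7→b20/s0 L1-HIT; vc=[14]
#10 0x71→b14/s2 VC-HIT; vc=[30]
#11 0xf4→b30/s2 VC-HIT; vc=[14]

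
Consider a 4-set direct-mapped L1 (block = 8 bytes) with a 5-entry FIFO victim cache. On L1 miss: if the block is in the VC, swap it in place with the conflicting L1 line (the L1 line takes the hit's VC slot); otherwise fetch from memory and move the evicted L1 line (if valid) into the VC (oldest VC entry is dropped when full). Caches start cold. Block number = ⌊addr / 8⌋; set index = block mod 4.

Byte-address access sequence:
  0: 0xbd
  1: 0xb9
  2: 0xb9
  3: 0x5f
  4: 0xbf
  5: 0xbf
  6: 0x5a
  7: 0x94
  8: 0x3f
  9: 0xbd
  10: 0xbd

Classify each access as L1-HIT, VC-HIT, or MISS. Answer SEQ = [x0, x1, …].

  [0] addr=0xbd blk=23 s=3: MISS | VC []
  [1] addr=0xb9 blk=23 s=3: L1-HIT | VC []
  [2] addr=0xb9 blk=23 s=3: L1-HIT | VC []
  [3] addr=0x5f blk=11 s=3: MISS | VC [23]
  [4] addr=0xbf blk=23 s=3: VC-HIT | VC [11]
  [5] addr=0xbf blk=23 s=3: L1-HIT | VC [11]
  [6] addr=0x5a blk=11 s=3: VC-HIT | VC [23]
  [7] addr=0x94 blk=18 s=2: MISS | VC [23]
  [8] addr=0x3f blk=7 s=3: MISS | VC [23, 11]
  [9] addr=0xbd blk=23 s=3: VC-HIT | VC [7, 11]
  [10] addr=0xbd blk=23 s=3: L1-HIT | VC [7, 11]

SEQ = [MISS, L1-HIT, L1-HIT, MISS, VC-HIT, L1-HIT, VC-HIT, MISS, MISS, VC-HIT, L1-HIT]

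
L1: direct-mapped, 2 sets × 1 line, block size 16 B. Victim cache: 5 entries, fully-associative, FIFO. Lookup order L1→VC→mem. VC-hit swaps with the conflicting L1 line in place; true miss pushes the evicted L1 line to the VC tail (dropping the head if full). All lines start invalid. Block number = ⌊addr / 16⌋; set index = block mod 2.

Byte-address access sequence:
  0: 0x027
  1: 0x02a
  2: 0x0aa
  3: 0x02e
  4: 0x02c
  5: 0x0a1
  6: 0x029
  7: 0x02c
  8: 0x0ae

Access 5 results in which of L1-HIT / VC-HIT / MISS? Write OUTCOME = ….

OUTCOME = VC-HIT

#0 0x27→b2/s0 MISS; vc=[]
#1 0x2a→b2/s0 L1-HIT; vc=[]
#2 0xaa→b10/s0 MISS; vc=[2]
#3 0x2e→b2/s0 VC-HIT; vc=[10]
#4 0x2c→b2/s0 L1-HIT; vc=[10]
#5 0xa1→b10/s0 VC-HIT; vc=[2]
#6 0x29→b2/s0 VC-HIT; vc=[10]
#7 0x2c→b2/s0 L1-HIT; vc=[10]
#8 0xae→b10/s0 VC-HIT; vc=[2]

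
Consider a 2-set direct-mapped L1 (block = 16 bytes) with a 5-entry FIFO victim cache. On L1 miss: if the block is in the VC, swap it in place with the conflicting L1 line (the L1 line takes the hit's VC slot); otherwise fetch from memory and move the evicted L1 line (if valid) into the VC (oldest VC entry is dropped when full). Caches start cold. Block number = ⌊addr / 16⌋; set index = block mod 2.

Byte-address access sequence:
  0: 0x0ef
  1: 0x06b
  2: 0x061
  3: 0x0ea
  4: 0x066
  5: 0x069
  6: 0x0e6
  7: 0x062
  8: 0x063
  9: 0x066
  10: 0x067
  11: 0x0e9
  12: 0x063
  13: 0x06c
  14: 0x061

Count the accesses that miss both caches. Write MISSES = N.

MISSES = 2

0: 0xef (blk 14, set 0) → MISS  vc=[]
1: 0x6b (blk 6, set 0) → MISS  vc=[14]
2: 0x61 (blk 6, set 0) → L1-HIT  vc=[14]
3: 0xea (blk 14, set 0) → VC-HIT  vc=[6]
4: 0x66 (blk 6, set 0) → VC-HIT  vc=[14]
5: 0x69 (blk 6, set 0) → L1-HIT  vc=[14]
6: 0xe6 (blk 14, set 0) → VC-HIT  vc=[6]
7: 0x62 (blk 6, set 0) → VC-HIT  vc=[14]
8: 0x63 (blk 6, set 0) → L1-HIT  vc=[14]
9: 0x66 (blk 6, set 0) → L1-HIT  vc=[14]
10: 0x67 (blk 6, set 0) → L1-HIT  vc=[14]
11: 0xe9 (blk 14, set 0) → VC-HIT  vc=[6]
12: 0x63 (blk 6, set 0) → VC-HIT  vc=[14]
13: 0x6c (blk 6, set 0) → L1-HIT  vc=[14]
14: 0x61 (blk 6, set 0) → L1-HIT  vc=[14]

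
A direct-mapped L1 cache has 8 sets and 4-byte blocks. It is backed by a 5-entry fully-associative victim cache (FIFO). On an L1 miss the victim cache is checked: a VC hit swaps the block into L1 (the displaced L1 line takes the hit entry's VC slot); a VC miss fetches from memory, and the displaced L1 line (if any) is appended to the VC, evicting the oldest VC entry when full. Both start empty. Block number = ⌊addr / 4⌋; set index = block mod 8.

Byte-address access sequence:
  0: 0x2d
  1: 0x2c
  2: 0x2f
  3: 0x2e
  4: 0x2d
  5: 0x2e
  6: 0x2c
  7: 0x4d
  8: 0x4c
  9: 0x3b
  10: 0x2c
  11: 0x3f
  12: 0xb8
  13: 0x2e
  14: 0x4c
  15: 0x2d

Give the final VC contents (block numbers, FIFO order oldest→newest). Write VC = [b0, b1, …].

VC = [19, 14]

#0 0x2d→b11/s3 MISS; vc=[]
#1 0x2c→b11/s3 L1-HIT; vc=[]
#2 0x2f→b11/s3 L1-HIT; vc=[]
#3 0x2e→b11/s3 L1-HIT; vc=[]
#4 0x2d→b11/s3 L1-HIT; vc=[]
#5 0x2e→b11/s3 L1-HIT; vc=[]
#6 0x2c→b11/s3 L1-HIT; vc=[]
#7 0x4d→b19/s3 MISS; vc=[11]
#8 0x4c→b19/s3 L1-HIT; vc=[11]
#9 0x3b→b14/s6 MISS; vc=[11]
#10 0x2c→b11/s3 VC-HIT; vc=[19]
#11 0x3f→b15/s7 MISS; vc=[19]
#12 0xb8→b46/s6 MISS; vc=[19,14]
#13 0x2e→b11/s3 L1-HIT; vc=[19,14]
#14 0x4c→b19/s3 VC-HIT; vc=[11,14]
#15 0x2d→b11/s3 VC-HIT; vc=[19,14]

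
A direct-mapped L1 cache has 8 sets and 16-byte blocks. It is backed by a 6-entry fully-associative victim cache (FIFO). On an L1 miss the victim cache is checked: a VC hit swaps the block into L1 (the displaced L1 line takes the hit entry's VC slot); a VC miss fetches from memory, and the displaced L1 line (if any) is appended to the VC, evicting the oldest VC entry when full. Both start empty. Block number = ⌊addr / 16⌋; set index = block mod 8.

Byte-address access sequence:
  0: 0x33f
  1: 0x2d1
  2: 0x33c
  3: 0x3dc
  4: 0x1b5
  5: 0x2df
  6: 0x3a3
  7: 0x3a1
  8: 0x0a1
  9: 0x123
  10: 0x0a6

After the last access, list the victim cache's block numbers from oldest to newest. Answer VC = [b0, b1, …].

#0 0x33f→b51/s3 MISS; vc=[]
#1 0x2d1→b45/s5 MISS; vc=[]
#2 0x33c→b51/s3 L1-HIT; vc=[]
#3 0x3dc→b61/s5 MISS; vc=[45]
#4 0x1b5→b27/s3 MISS; vc=[45,51]
#5 0x2df→b45/s5 VC-HIT; vc=[61,51]
#6 0x3a3→b58/s2 MISS; vc=[61,51]
#7 0x3a1→b58/s2 L1-HIT; vc=[61,51]
#8 0xa1→b10/s2 MISS; vc=[61,51,58]
#9 0x123→b18/s2 MISS; vc=[61,51,58,10]
#10 0xa6→b10/s2 VC-HIT; vc=[61,51,58,18]

VC = [61, 51, 58, 18]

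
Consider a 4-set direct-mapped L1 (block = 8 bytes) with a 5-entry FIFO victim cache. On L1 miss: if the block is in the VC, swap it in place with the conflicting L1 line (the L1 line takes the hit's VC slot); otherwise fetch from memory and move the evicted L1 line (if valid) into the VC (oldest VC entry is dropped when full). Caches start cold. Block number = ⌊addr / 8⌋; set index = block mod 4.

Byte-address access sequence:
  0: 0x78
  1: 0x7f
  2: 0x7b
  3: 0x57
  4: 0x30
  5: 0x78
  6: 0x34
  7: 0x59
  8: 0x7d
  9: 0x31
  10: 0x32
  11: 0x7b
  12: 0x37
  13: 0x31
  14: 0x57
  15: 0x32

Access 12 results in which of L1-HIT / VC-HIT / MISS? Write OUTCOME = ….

  [0] addr=0x78 blk=15 s=3: MISS | VC []
  [1] addr=0x7f blk=15 s=3: L1-HIT | VC []
  [2] addr=0x7b blk=15 s=3: L1-HIT | VC []
  [3] addr=0x57 blk=10 s=2: MISS | VC []
  [4] addr=0x30 blk=6 s=2: MISS | VC [10]
  [5] addr=0x78 blk=15 s=3: L1-HIT | VC [10]
  [6] addr=0x34 blk=6 s=2: L1-HIT | VC [10]
  [7] addr=0x59 blk=11 s=3: MISS | VC [10, 15]
  [8] addr=0x7d blk=15 s=3: VC-HIT | VC [10, 11]
  [9] addr=0x31 blk=6 s=2: L1-HIT | VC [10, 11]
  [10] addr=0x32 blk=6 s=2: L1-HIT | VC [10, 11]
  [11] addr=0x7b blk=15 s=3: L1-HIT | VC [10, 11]
  [12] addr=0x37 blk=6 s=2: L1-HIT | VC [10, 11]
  [13] addr=0x31 blk=6 s=2: L1-HIT | VC [10, 11]
  [14] addr=0x57 blk=10 s=2: VC-HIT | VC [6, 11]
  [15] addr=0x32 blk=6 s=2: VC-HIT | VC [10, 11]

OUTCOME = L1-HIT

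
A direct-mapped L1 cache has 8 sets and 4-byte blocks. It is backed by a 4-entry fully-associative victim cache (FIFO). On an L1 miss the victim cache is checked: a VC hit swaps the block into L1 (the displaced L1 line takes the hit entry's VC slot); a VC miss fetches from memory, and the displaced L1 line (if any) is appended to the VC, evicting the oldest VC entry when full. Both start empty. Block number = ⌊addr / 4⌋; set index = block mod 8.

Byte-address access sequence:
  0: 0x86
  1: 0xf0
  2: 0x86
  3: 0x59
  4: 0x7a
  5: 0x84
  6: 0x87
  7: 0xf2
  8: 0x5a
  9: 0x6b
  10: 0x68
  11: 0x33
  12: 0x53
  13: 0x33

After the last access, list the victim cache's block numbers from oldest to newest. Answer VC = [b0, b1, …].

0: 0x86 (blk 33, set 1) → MISS  vc=[]
1: 0xf0 (blk 60, set 4) → MISS  vc=[]
2: 0x86 (blk 33, set 1) → L1-HIT  vc=[]
3: 0x59 (blk 22, set 6) → MISS  vc=[]
4: 0x7a (blk 30, set 6) → MISS  vc=[22]
5: 0x84 (blk 33, set 1) → L1-HIT  vc=[22]
6: 0x87 (blk 33, set 1) → L1-HIT  vc=[22]
7: 0xf2 (blk 60, set 4) → L1-HIT  vc=[22]
8: 0x5a (blk 22, set 6) → VC-HIT  vc=[30]
9: 0x6b (blk 26, set 2) → MISS  vc=[30]
10: 0x68 (blk 26, set 2) → L1-HIT  vc=[30]
11: 0x33 (blk 12, set 4) → MISS  vc=[30, 60]
12: 0x53 (blk 20, set 4) → MISS  vc=[30, 60, 12]
13: 0x33 (blk 12, set 4) → VC-HIT  vc=[30, 60, 20]

VC = [30, 60, 20]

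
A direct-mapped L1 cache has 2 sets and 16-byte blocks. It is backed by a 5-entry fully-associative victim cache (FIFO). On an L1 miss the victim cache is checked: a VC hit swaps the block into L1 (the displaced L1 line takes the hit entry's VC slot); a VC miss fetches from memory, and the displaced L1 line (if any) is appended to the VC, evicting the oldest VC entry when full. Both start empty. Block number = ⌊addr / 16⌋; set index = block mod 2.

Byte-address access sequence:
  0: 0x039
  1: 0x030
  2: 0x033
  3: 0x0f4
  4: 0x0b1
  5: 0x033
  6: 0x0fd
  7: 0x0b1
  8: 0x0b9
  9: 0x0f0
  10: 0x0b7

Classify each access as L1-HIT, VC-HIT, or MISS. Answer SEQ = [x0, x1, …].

0: 0x39 (blk 3, set 1) → MISS  vc=[]
1: 0x30 (blk 3, set 1) → L1-HIT  vc=[]
2: 0x33 (blk 3, set 1) → L1-HIT  vc=[]
3: 0xf4 (blk 15, set 1) → MISS  vc=[3]
4: 0xb1 (blk 11, set 1) → MISS  vc=[3, 15]
5: 0x33 (blk 3, set 1) → VC-HIT  vc=[11, 15]
6: 0xfd (blk 15, set 1) → VC-HIT  vc=[11, 3]
7: 0xb1 (blk 11, set 1) → VC-HIT  vc=[15, 3]
8: 0xb9 (blk 11, set 1) → L1-HIT  vc=[15, 3]
9: 0xf0 (blk 15, set 1) → VC-HIT  vc=[11, 3]
10: 0xb7 (blk 11, set 1) → VC-HIT  vc=[15, 3]

SEQ = [MISS, L1-HIT, L1-HIT, MISS, MISS, VC-HIT, VC-HIT, VC-HIT, L1-HIT, VC-HIT, VC-HIT]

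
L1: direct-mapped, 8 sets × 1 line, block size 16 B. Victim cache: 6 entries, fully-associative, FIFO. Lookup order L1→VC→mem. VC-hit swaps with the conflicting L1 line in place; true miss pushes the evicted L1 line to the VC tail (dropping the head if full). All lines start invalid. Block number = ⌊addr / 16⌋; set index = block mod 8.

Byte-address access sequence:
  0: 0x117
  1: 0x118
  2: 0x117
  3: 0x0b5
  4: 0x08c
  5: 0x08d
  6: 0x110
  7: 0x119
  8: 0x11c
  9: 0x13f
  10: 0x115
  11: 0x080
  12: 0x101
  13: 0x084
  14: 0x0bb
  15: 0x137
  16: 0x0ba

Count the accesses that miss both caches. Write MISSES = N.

0: 0x117 (blk 17, set 1) → MISS  vc=[]
1: 0x118 (blk 17, set 1) → L1-HIT  vc=[]
2: 0x117 (blk 17, set 1) → L1-HIT  vc=[]
3: 0xb5 (blk 11, set 3) → MISS  vc=[]
4: 0x8c (blk 8, set 0) → MISS  vc=[]
5: 0x8d (blk 8, set 0) → L1-HIT  vc=[]
6: 0x110 (blk 17, set 1) → L1-HIT  vc=[]
7: 0x119 (blk 17, set 1) → L1-HIT  vc=[]
8: 0x11c (blk 17, set 1) → L1-HIT  vc=[]
9: 0x13f (blk 19, set 3) → MISS  vc=[11]
10: 0x115 (blk 17, set 1) → L1-HIT  vc=[11]
11: 0x80 (blk 8, set 0) → L1-HIT  vc=[11]
12: 0x101 (blk 16, set 0) → MISS  vc=[11, 8]
13: 0x84 (blk 8, set 0) → VC-HIT  vc=[11, 16]
14: 0xbb (blk 11, set 3) → VC-HIT  vc=[19, 16]
15: 0x137 (blk 19, set 3) → VC-HIT  vc=[11, 16]
16: 0xba (blk 11, set 3) → VC-HIT  vc=[19, 16]

MISSES = 5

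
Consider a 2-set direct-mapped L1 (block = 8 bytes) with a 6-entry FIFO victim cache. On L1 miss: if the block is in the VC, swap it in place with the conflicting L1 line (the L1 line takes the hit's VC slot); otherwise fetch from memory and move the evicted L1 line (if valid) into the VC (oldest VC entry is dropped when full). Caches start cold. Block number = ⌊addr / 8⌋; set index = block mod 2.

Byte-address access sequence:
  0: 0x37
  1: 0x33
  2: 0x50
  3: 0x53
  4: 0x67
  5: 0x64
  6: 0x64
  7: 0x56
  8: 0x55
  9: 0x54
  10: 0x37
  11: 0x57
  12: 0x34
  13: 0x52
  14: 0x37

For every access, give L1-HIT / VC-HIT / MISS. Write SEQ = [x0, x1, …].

SEQ = [MISS, L1-HIT, MISS, L1-HIT, MISS, L1-HIT, L1-HIT, VC-HIT, L1-HIT, L1-HIT, VC-HIT, VC-HIT, VC-HIT, VC-HIT, VC-HIT]

0: 0x37 (blk 6, set 0) → MISS  vc=[]
1: 0x33 (blk 6, set 0) → L1-HIT  vc=[]
2: 0x50 (blk 10, set 0) → MISS  vc=[6]
3: 0x53 (blk 10, set 0) → L1-HIT  vc=[6]
4: 0x67 (blk 12, set 0) → MISS  vc=[6, 10]
5: 0x64 (blk 12, set 0) → L1-HIT  vc=[6, 10]
6: 0x64 (blk 12, set 0) → L1-HIT  vc=[6, 10]
7: 0x56 (blk 10, set 0) → VC-HIT  vc=[6, 12]
8: 0x55 (blk 10, set 0) → L1-HIT  vc=[6, 12]
9: 0x54 (blk 10, set 0) → L1-HIT  vc=[6, 12]
10: 0x37 (blk 6, set 0) → VC-HIT  vc=[10, 12]
11: 0x57 (blk 10, set 0) → VC-HIT  vc=[6, 12]
12: 0x34 (blk 6, set 0) → VC-HIT  vc=[10, 12]
13: 0x52 (blk 10, set 0) → VC-HIT  vc=[6, 12]
14: 0x37 (blk 6, set 0) → VC-HIT  vc=[10, 12]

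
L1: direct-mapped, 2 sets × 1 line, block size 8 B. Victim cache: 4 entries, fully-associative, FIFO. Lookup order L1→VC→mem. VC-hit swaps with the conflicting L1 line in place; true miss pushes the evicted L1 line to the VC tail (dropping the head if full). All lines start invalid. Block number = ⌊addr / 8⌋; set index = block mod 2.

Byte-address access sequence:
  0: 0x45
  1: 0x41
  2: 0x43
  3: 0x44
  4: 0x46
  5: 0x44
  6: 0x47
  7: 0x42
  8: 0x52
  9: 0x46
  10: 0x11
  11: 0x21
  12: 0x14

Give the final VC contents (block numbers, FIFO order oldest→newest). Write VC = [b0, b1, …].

#0 0x45→b8/s0 MISS; vc=[]
#1 0x41→b8/s0 L1-HIT; vc=[]
#2 0x43→b8/s0 L1-HIT; vc=[]
#3 0x44→b8/s0 L1-HIT; vc=[]
#4 0x46→b8/s0 L1-HIT; vc=[]
#5 0x44→b8/s0 L1-HIT; vc=[]
#6 0x47→b8/s0 L1-HIT; vc=[]
#7 0x42→b8/s0 L1-HIT; vc=[]
#8 0x52→b10/s0 MISS; vc=[8]
#9 0x46→b8/s0 VC-HIT; vc=[10]
#10 0x11→b2/s0 MISS; vc=[10,8]
#11 0x21→b4/s0 MISS; vc=[10,8,2]
#12 0x14→b2/s0 VC-HIT; vc=[10,8,4]

VC = [10, 8, 4]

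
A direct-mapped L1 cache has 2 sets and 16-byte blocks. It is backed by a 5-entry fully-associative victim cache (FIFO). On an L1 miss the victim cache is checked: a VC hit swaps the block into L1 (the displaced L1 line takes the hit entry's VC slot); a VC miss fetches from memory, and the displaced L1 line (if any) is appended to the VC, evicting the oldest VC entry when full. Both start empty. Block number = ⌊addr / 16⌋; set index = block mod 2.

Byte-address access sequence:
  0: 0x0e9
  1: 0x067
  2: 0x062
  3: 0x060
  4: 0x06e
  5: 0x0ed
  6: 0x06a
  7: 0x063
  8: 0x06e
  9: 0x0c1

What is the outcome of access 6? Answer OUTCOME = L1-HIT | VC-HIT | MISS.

OUTCOME = VC-HIT

  [0] addr=0xe9 blk=14 s=0: MISS | VC []
  [1] addr=0x67 blk=6 s=0: MISS | VC [14]
  [2] addr=0x62 blk=6 s=0: L1-HIT | VC [14]
  [3] addr=0x60 blk=6 s=0: L1-HIT | VC [14]
  [4] addr=0x6e blk=6 s=0: L1-HIT | VC [14]
  [5] addr=0xed blk=14 s=0: VC-HIT | VC [6]
  [6] addr=0x6a blk=6 s=0: VC-HIT | VC [14]
  [7] addr=0x63 blk=6 s=0: L1-HIT | VC [14]
  [8] addr=0x6e blk=6 s=0: L1-HIT | VC [14]
  [9] addr=0xc1 blk=12 s=0: MISS | VC [14, 6]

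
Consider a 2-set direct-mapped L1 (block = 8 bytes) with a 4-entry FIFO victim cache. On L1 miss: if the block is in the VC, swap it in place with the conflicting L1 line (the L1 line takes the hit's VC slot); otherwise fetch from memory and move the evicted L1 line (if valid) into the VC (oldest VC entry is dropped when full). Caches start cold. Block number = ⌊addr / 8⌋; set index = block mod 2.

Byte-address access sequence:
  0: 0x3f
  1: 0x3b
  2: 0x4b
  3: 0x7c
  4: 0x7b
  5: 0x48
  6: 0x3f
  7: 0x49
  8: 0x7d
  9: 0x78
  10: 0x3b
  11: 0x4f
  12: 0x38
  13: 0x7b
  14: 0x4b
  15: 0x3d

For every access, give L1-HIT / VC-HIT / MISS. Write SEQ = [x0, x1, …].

  [0] addr=0x3f blk=7 s=1: MISS | VC []
  [1] addr=0x3b blk=7 s=1: L1-HIT | VC []
  [2] addr=0x4b blk=9 s=1: MISS | VC [7]
  [3] addr=0x7c blk=15 s=1: MISS | VC [7, 9]
  [4] addr=0x7b blk=15 s=1: L1-HIT | VC [7, 9]
  [5] addr=0x48 blk=9 s=1: VC-HIT | VC [7, 15]
  [6] addr=0x3f blk=7 s=1: VC-HIT | VC [9, 15]
  [7] addr=0x49 blk=9 s=1: VC-HIT | VC [7, 15]
  [8] addr=0x7d blk=15 s=1: VC-HIT | VC [7, 9]
  [9] addr=0x78 blk=15 s=1: L1-HIT | VC [7, 9]
  [10] addr=0x3b blk=7 s=1: VC-HIT | VC [15, 9]
  [11] addr=0x4f blk=9 s=1: VC-HIT | VC [15, 7]
  [12] addr=0x38 blk=7 s=1: VC-HIT | VC [15, 9]
  [13] addr=0x7b blk=15 s=1: VC-HIT | VC [7, 9]
  [14] addr=0x4b blk=9 s=1: VC-HIT | VC [7, 15]
  [15] addr=0x3d blk=7 s=1: VC-HIT | VC [9, 15]

SEQ = [MISS, L1-HIT, MISS, MISS, L1-HIT, VC-HIT, VC-HIT, VC-HIT, VC-HIT, L1-HIT, VC-HIT, VC-HIT, VC-HIT, VC-HIT, VC-HIT, VC-HIT]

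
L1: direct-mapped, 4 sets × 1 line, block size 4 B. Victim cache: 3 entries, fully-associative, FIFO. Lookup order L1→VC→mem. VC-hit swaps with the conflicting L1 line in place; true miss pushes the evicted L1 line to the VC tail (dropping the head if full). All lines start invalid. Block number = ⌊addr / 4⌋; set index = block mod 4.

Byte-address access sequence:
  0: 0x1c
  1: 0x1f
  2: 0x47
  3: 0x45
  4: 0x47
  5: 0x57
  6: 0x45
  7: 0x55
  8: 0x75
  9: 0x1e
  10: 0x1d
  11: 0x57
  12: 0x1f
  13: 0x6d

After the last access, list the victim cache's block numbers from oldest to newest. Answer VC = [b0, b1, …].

  [0] addr=0x1c blk=7 s=3: MISS | VC []
  [1] addr=0x1f blk=7 s=3: L1-HIT | VC []
  [2] addr=0x47 blk=17 s=1: MISS | VC []
  [3] addr=0x45 blk=17 s=1: L1-HIT | VC []
  [4] addr=0x47 blk=17 s=1: L1-HIT | VC []
  [5] addr=0x57 blk=21 s=1: MISS | VC [17]
  [6] addr=0x45 blk=17 s=1: VC-HIT | VC [21]
  [7] addr=0x55 blk=21 s=1: VC-HIT | VC [17]
  [8] addr=0x75 blk=29 s=1: MISS | VC [17, 21]
  [9] addr=0x1e blk=7 s=3: L1-HIT | VC [17, 21]
  [10] addr=0x1d blk=7 s=3: L1-HIT | VC [17, 21]
  [11] addr=0x57 blk=21 s=1: VC-HIT | VC [17, 29]
  [12] addr=0x1f blk=7 s=3: L1-HIT | VC [17, 29]
  [13] addr=0x6d blk=27 s=3: MISS | VC [17, 29, 7]

VC = [17, 29, 7]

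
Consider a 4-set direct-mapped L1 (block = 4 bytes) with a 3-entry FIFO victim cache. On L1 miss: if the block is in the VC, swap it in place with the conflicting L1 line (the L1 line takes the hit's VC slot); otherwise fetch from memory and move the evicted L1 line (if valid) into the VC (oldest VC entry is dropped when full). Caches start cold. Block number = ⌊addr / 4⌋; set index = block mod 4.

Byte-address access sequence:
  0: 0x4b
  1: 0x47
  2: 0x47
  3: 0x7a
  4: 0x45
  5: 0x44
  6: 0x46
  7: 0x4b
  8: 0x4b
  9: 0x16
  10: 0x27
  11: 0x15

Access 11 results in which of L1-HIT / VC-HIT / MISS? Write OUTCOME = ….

OUTCOME = VC-HIT

#0 0x4b→b18/s2 MISS; vc=[]
#1 0x47→b17/s1 MISS; vc=[]
#2 0x47→b17/s1 L1-HIT; vc=[]
#3 0x7a→b30/s2 MISS; vc=[18]
#4 0x45→b17/s1 L1-HIT; vc=[18]
#5 0x44→b17/s1 L1-HIT; vc=[18]
#6 0x46→b17/s1 L1-HIT; vc=[18]
#7 0x4b→b18/s2 VC-HIT; vc=[30]
#8 0x4b→b18/s2 L1-HIT; vc=[30]
#9 0x16→b5/s1 MISS; vc=[30,17]
#10 0x27→b9/s1 MISS; vc=[30,17,5]
#11 0x15→b5/s1 VC-HIT; vc=[30,17,9]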